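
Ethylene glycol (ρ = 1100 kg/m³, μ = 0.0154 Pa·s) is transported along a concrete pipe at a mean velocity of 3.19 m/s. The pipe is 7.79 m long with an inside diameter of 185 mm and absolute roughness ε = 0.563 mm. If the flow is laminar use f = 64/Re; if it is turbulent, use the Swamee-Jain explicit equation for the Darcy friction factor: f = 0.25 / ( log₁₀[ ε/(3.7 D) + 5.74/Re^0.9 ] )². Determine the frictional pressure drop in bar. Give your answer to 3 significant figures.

ΔP ≈ 0.0694 bar

Reynolds number Re = ρVD/μ = 1100 · 3.19 · 0.185 / 0.0154 = 4.215e+04.
Re > 4000 → turbulent. Relative roughness ε/D = 0.000563/0.185 = 0.00304. Swamee-Jain: f = 0.25/(log₁₀[0.00304/3.7 + 5.74/4.215e+04^0.9])² = 0.25/(log₁₀[0.000822 + 0.000395])² = 0.25/(-2.915)² = 0.02943.
Darcy-Weisbach: ΔP = f(L/D)(ρV²/2) = 0.02943·(7.79/0.185)·(1100·3.19²/2) = 0.02943·42.11·5597 = 6936 Pa.
ΔP = 6936 Pa = 0.0694 bar.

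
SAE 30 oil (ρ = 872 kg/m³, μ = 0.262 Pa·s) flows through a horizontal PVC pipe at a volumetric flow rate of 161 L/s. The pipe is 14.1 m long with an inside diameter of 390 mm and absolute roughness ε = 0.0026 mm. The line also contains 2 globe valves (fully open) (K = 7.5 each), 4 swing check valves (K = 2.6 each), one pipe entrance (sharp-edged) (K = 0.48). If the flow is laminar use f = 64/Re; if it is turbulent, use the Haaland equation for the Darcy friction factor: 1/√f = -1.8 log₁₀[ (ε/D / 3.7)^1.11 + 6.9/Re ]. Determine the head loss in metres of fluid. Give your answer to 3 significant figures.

Q = 161 L/s = 161/1000 = 0.161 m³/s.
Cross-sectional area A = πD²/4 = π(0.39)²/4 = 0.1195 m²; mean velocity V = Q/A = 0.161/0.1195 = 1.348 m/s.
Reynolds number Re = ρVD/μ = 872 · 1.348 · 0.39 / 0.262 = 1749.
Re < 2300 → laminar flow, so f = 64/Re = 64/1749 = 0.03658 (the turbulent correlation is not needed).
Total minor-loss coefficient ΣK = 2·7.5 + 4·2.6 + 1·0.48 = 25.9.
ΔP = [f·L/D + ΣK]·(ρV²/2) = [0.03658·14.1/0.39 + 25.9]·(872·1.348²/2) = [1.323 + 25.9]·792 = 2.154e+04 Pa.
Head loss h_f = ΔP/(ρg) = 2.154e+04/(872·9.81) = 2.52 m.

h_f ≈ 2.52 m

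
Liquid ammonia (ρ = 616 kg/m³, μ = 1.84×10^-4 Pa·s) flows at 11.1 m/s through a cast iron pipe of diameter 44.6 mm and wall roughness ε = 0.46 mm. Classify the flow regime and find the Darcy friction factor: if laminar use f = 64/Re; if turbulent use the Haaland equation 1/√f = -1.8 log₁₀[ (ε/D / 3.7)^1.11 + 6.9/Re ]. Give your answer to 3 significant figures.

Re = ρVD/μ = 616·11.1·0.0446/0.000184 = 1.657e+06.
Re > 4000 → turbulent. ε/D = 0.00046/0.0446 = 0.0103; Haaland: 1/√f = -1.8 log₁₀[0.00146 + 4.16e-06] = 5.102, so f = 0.03841.

f ≈ 0.0384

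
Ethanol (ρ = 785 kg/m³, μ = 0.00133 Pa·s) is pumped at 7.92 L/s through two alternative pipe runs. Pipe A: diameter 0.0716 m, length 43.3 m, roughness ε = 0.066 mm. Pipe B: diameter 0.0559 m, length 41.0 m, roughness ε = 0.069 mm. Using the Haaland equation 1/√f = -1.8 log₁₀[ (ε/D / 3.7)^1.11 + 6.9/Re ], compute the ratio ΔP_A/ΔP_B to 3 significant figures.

Pipe A: V = Q/A = 0.00792/0.004026 = 1.967 m/s; Re = 8.313e+04; ε/D = 0.000922; Haaland → f = 0.02209; ΔP_A = f(L/D)(ρV²/2) = 2.029e+04 Pa.
Pipe B: V = Q/A = 0.00792/0.002454 = 3.227 m/s; Re = 1.065e+05; ε/D = 0.00123; Haaland → f = 0.02264; ΔP_B = f(L/D)(ρV²/2) = 6.787e+04 Pa.
ΔP_A/ΔP_B = 2.029e+04/6.787e+04 = 0.299.

ΔP_A/ΔP_B ≈ 0.299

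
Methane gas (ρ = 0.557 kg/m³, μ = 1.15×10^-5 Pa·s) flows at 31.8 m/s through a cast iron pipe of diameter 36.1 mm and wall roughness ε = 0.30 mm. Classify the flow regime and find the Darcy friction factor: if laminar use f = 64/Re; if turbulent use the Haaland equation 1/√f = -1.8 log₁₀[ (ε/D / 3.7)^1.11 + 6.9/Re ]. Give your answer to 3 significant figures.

Re = ρVD/μ = 0.557·31.8·0.0361/1.15e-05 = 5.56e+04.
Re > 4000 → turbulent. ε/D = 0.0003/0.0361 = 0.00831; Haaland: 1/√f = -1.8 log₁₀[0.00115 + 0.000124] = 5.212, so f = 0.03682.

f ≈ 0.0368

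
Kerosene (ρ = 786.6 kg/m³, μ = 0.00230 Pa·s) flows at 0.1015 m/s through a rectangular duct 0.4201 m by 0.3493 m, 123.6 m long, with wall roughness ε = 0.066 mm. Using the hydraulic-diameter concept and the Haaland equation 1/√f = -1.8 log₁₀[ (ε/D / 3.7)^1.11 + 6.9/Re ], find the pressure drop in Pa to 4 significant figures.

ΔP ≈ 37.89 Pa

Hydraulic diameter D_h = 4A/P = 4·(0.4201·0.3493)/(2·(0.4201+0.3493)) = 0.587/1.539 = 0.3814 m.
Re = ρVD_h/μ = 786.6·0.1015·0.3814/0.0023 = 1.324e+04.
ε/D_h = 6.6e-05/0.3814 = 0.000173; Haaland gives 1/√f = -1.8 log₁₀[1.56e-05+0.000521] = 5.886, so f = 0.02886.
ΔP = f(L/D_h)(ρV²/2) = 0.02886·123.6/0.3814·4.052 = 37.89 Pa.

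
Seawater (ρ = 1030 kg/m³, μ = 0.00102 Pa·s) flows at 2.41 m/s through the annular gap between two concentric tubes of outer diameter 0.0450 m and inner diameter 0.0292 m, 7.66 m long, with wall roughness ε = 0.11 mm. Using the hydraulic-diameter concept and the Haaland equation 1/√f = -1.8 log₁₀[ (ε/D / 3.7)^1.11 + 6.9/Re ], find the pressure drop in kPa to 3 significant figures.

ΔP ≈ 51.4 kPa

Hydraulic diameter D_h = 4A/P = D_o - D_i = 0.045 - 0.0292 = 0.0158 m.
Re = ρVD_h/μ = 1030·2.41·0.0158/0.00102 = 3.845e+04.
ε/D_h = 0.00011/0.0158 = 0.00696; Haaland gives 1/√f = -1.8 log₁₀[0.000943+0.000179] = 5.309, so f = 0.03547.
ΔP = f(L/D_h)(ρV²/2) = 0.03547·7.66/0.0158·2991 = 5.144e+04 Pa.
ΔP = 51.4 kPa.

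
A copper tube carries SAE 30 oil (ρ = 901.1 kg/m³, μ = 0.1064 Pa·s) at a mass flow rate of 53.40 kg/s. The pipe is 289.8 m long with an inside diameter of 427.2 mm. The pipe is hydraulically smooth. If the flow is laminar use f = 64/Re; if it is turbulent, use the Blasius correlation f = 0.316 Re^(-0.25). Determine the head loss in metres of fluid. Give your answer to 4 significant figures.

h_f ≈ 0.2529 m

A = πD²/4 = π(0.4272)²/4 = 0.1433 m²; mean velocity V = ṁ/(ρA) = 53.4/(901.1 · 0.1433) = 0.4134 m/s.
Reynolds number Re = ρVD/μ = 901.1 · 0.4134 · 0.4272 / 0.106 = 1496.
Re < 2300 → laminar flow, so f = 64/Re = 64/1496 = 0.04279 (the turbulent correlation is not needed).
Darcy-Weisbach: ΔP = f(L/D)(ρV²/2) = 0.04279·(289.8/0.4272)·(901.1·0.4134²/2) = 0.04279·678.4·77.01 = 2235 Pa.
Head loss h_f = ΔP/(ρg) = 2235/(901.1·9.81) = 0.2529 m.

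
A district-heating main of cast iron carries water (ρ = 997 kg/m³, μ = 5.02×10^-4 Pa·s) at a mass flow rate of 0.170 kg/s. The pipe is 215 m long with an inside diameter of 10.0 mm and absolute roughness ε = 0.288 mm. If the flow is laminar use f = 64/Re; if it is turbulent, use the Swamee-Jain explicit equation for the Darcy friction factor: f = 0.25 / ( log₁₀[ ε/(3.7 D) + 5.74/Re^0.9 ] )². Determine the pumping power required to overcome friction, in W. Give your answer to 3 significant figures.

A = πD²/4 = π(0.01)²/4 = 7.854e-05 m²; mean velocity V = ṁ/(ρA) = 0.17/(997 · 7.854e-05) = 2.171 m/s.
Reynolds number Re = ρVD/μ = 997 · 2.171 · 0.01 / 0.000502 = 4.312e+04.
Re > 4000 → turbulent. Relative roughness ε/D = 0.000288/0.01 = 0.0288. Swamee-Jain: f = 0.25/(log₁₀[0.0288/3.7 + 5.74/4.312e+04^0.9])² = 0.25/(log₁₀[0.00778 + 0.000387])² = 0.25/(-2.088)² = 0.05736.
Darcy-Weisbach: ΔP = f(L/D)(ρV²/2) = 0.05736·(215/0.01)·(997·2.171²/2) = 0.05736·2.15e+04·2350 = 2.897e+06 Pa.
Q = ṁ/ρ = 0.17/997 = 0.0001705 m³/s.
Pumping power P = QΔP = 0.0001705·2.897e+06 = 494.1 W = 494 W.

P ≈ 494 W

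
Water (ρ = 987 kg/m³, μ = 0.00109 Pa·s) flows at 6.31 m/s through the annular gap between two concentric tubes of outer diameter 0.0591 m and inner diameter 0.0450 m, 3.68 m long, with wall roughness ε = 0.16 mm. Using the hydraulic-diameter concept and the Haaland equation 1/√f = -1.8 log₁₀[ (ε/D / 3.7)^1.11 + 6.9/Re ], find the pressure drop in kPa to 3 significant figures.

ΔP ≈ 207 kPa

Hydraulic diameter D_h = 4A/P = D_o - D_i = 0.0591 - 0.045 = 0.0141 m.
Re = ρVD_h/μ = 987·6.31·0.0141/0.00109 = 8.056e+04.
ε/D_h = 0.00016/0.0141 = 0.0113; Haaland gives 1/√f = -1.8 log₁₀[0.00162+8.56e-05] = 4.981, so f = 0.0403.
ΔP = f(L/D_h)(ρV²/2) = 0.0403·3.68/0.0141·1.965e+04 = 2.067e+05 Pa.
ΔP = 207 kPa.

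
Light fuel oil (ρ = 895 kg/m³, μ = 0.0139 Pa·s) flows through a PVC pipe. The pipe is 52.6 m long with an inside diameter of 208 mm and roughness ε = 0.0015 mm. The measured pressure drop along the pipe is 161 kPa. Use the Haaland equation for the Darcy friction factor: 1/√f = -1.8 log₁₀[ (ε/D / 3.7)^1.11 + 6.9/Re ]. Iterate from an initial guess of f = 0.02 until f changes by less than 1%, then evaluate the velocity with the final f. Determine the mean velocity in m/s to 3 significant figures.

V ≈ 9.11 m/s

Rearranging Darcy-Weisbach: V = √(2·ΔP·D/(f·L·ρ)). With ε/D = 1.5e-06/0.208 = 7.21e-06, iterate starting from f = 0.02:
  f = 0.02 → V = √(2·1.61e+05·0.208/(0.02·52.6·895)) = 8.434 m/s; Re = ρVD/μ = 1.13e+05; f → 0.01741
  f = 0.01741 → V = 9.041 m/s; Re = 1.211e+05; f → 0.01716
  f = 0.01716 → V = 9.105 m/s; Re = 1.219e+05; f → 0.01714
Converged (Δf/f < 1%). With the final f = 0.01714: V = √(2·1.61e+05·0.208/(0.01714·52.6·895)) = 9.111 m/s.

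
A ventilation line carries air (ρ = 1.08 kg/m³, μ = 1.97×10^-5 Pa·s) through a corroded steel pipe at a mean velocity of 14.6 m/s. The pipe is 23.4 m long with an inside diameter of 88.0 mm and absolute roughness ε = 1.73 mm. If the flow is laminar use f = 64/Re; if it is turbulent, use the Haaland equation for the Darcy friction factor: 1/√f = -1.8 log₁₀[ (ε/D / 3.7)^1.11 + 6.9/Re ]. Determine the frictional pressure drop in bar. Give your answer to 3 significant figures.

ΔP ≈ 0.0150 bar

Reynolds number Re = ρVD/μ = 1.08 · 14.6 · 0.088 / 1.97e-05 = 7.044e+04.
Re > 4000 → turbulent. Relative roughness ε/D = 0.00173/0.088 = 0.0197. Haaland: 1/√f = -1.8 log₁₀[(0.0197/3.7)^1.11 + 6.9/7.044e+04] = -1.8 log₁₀[0.00299 + 9.8e-05] = 4.519, so f = 0.04896.
Darcy-Weisbach: ΔP = f(L/D)(ρV²/2) = 0.04896·(23.4/0.088)·(1.08·14.6²/2) = 0.04896·265.9·115.1 = 1498 Pa.
ΔP = 1498 Pa = 0.0150 bar.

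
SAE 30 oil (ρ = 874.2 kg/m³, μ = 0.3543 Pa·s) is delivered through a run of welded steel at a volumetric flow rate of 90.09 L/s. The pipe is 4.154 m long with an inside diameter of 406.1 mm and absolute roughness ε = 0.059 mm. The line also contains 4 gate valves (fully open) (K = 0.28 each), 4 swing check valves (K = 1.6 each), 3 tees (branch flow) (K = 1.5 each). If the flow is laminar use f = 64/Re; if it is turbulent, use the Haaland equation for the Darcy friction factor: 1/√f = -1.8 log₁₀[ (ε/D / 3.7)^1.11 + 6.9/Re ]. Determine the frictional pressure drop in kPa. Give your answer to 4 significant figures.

ΔP ≈ 2.740 kPa

Q = 90.09 L/s = 90.09/1000 = 0.09009 m³/s.
Cross-sectional area A = πD²/4 = π(0.4061)²/4 = 0.1295 m²; mean velocity V = Q/A = 0.09009/0.1295 = 0.6955 m/s.
Reynolds number Re = ρVD/μ = 874.2 · 0.6955 · 0.4061 / 0.354 = 696.9.
Re < 2300 → laminar flow, so f = 64/Re = 64/696.9 = 0.09183 (the turbulent correlation is not needed).
Total minor-loss coefficient ΣK = 4·0.28 + 4·1.6 + 3·1.5 = 12.
ΔP = [f·L/D + ΣK]·(ρV²/2) = [0.09183·4.154/0.4061 + 12]·(874.2·0.6955²/2) = [0.9393 + 12]·211.5 = 2740 Pa.
ΔP = 2740 Pa = 2.740 kPa.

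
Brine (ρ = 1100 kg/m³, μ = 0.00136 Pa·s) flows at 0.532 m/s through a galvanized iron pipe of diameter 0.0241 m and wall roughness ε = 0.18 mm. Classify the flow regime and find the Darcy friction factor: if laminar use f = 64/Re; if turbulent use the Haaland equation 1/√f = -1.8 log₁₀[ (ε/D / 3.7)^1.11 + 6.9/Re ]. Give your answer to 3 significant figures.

f ≈ 0.0401

Re = ρVD/μ = 1100·0.532·0.0241/0.00136 = 1.037e+04.
Re > 4000 → turbulent. ε/D = 0.00018/0.0241 = 0.00747; Haaland: 1/√f = -1.8 log₁₀[0.00102 + 0.000665] = 4.992, so f = 0.04013.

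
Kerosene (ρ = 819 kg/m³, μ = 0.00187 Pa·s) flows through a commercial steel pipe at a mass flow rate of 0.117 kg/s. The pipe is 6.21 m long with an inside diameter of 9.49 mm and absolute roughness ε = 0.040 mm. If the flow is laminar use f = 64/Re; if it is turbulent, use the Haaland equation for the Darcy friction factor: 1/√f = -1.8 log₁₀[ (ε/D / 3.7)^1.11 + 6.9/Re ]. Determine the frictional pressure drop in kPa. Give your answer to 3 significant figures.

A = πD²/4 = π(0.00949)²/4 = 7.073e-05 m²; mean velocity V = ṁ/(ρA) = 0.117/(819 · 7.073e-05) = 2.02 m/s.
Reynolds number Re = ρVD/μ = 819 · 2.02 · 0.00949 / 0.00187 = 8394.
Re > 4000 → turbulent. Relative roughness ε/D = 4e-05/0.00949 = 0.00421. Haaland: 1/√f = -1.8 log₁₀[(0.00421/3.7)^1.11 + 6.9/8394] = -1.8 log₁₀[0.000541 + 0.000822] = 5.158, so f = 0.03758.
Darcy-Weisbach: ΔP = f(L/D)(ρV²/2) = 0.03758·(6.21/0.00949)·(819·2.02²/2) = 0.03758·654.4·1670 = 4.108e+04 Pa.
ΔP = 4.108e+04 Pa = 41.1 kPa.

ΔP ≈ 41.1 kPa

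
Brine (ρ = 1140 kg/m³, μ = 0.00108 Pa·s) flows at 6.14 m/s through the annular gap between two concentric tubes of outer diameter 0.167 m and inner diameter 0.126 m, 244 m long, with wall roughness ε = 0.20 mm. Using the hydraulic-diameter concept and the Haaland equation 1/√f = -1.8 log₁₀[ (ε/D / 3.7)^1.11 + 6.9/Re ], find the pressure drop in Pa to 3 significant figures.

Hydraulic diameter D_h = 4A/P = D_o - D_i = 0.167 - 0.126 = 0.041 m.
Re = ρVD_h/μ = 1140·6.14·0.041/0.00108 = 2.657e+05.
ε/D_h = 0.0002/0.041 = 0.00488; Haaland gives 1/√f = -1.8 log₁₀[0.000636+2.6e-05] = 5.723, so f = 0.03053.
ΔP = f(L/D_h)(ρV²/2) = 0.03053·244/0.041·2.149e+04 = 3.905e+06 Pa.

ΔP ≈ 3.90×10^6 Pa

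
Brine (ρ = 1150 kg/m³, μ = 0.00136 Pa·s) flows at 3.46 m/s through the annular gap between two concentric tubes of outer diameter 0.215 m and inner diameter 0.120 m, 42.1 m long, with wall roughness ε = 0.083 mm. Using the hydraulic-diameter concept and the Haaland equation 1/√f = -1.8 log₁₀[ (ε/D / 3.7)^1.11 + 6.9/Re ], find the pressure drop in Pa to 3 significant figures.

ΔP ≈ 61100 Pa

Hydraulic diameter D_h = 4A/P = D_o - D_i = 0.215 - 0.12 = 0.095 m.
Re = ρVD_h/μ = 1150·3.46·0.095/0.00136 = 2.779e+05.
ε/D_h = 8.3e-05/0.095 = 0.000874; Haaland gives 1/√f = -1.8 log₁₀[9.42e-05+2.48e-05] = 7.064, so f = 0.02004.
ΔP = f(L/D_h)(ρV²/2) = 0.02004·42.1/0.095·6884 = 6.114e+04 Pa.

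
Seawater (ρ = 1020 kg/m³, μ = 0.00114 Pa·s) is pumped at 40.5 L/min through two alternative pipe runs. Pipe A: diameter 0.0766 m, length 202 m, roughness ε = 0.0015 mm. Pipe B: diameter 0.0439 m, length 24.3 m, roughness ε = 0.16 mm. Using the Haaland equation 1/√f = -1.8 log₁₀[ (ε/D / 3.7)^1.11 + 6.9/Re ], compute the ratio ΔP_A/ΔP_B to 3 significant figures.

ΔP_A/ΔP_B ≈ 0.484

Pipe A: V = Q/A = 0.000675/0.004608 = 0.1465 m/s; Re = 1.004e+04; ε/D = 1.96e-05; Haaland → f = 0.03087; ΔP_A = f(L/D)(ρV²/2) = 890.7 Pa.
Pipe B: V = Q/A = 0.000675/0.001514 = 0.4459 m/s; Re = 1.752e+04; ε/D = 0.00364; Haaland → f = 0.03278; ΔP_B = f(L/D)(ρV²/2) = 1840 Pa.
ΔP_A/ΔP_B = 890.7/1840 = 0.484.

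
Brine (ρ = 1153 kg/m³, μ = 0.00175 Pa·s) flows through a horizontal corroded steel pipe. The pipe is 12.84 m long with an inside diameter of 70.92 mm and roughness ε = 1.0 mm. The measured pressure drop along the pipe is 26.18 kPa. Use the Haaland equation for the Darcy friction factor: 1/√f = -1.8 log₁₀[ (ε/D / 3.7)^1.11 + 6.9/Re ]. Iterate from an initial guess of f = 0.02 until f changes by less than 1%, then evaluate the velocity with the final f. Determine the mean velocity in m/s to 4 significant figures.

Rearranging Darcy-Weisbach: V = √(2·ΔP·D/(f·L·ρ)). With ε/D = 0.001/0.07092 = 0.0141, iterate starting from f = 0.02:
  f = 0.02 → V = √(2·2.618e+04·0.07092/(0.02·12.84·1153)) = 3.541 m/s; Re = ρVD/μ = 1.655e+05; f → 0.04309
  f = 0.04309 → V = 2.413 m/s; Re = 1.127e+05; f → 0.04322
Converged (Δf/f < 1%). With the final f = 0.04322: V = √(2·2.618e+04·0.07092/(0.04322·12.84·1153)) = 2.409 m/s.

V ≈ 2.409 m/s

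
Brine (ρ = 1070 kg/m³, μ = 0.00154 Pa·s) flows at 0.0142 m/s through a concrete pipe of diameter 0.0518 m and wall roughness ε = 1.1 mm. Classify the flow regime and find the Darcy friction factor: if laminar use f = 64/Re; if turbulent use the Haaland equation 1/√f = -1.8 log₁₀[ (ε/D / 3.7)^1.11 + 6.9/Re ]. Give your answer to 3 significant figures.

Re = ρVD/μ = 1070·0.0142·0.0518/0.00154 = 511.1.
Re < 2300 → laminar, so f = 64/Re = 0.1252 (roughness is irrelevant in laminar flow).

f ≈ 0.125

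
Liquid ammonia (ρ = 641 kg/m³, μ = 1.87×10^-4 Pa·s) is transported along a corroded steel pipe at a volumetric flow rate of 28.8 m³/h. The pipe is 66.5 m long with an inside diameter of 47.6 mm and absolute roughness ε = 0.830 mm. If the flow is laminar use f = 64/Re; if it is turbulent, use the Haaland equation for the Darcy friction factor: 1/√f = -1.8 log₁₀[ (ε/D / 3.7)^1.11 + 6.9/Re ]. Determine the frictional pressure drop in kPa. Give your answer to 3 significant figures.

Q = 28.8 m³/h = 28.8/3600 = 0.008 m³/s.
Cross-sectional area A = πD²/4 = π(0.0476)²/4 = 0.00178 m²; mean velocity V = Q/A = 0.008/0.00178 = 4.496 m/s.
Reynolds number Re = ρVD/μ = 641 · 4.496 · 0.0476 / 0.000187 = 7.335e+05.
Re > 4000 → turbulent. Relative roughness ε/D = 0.00083/0.0476 = 0.0174. Haaland: 1/√f = -1.8 log₁₀[(0.0174/3.7)^1.11 + 6.9/7.335e+05] = -1.8 log₁₀[0.00261 + 9.41e-06] = 4.646, so f = 0.04633.
Darcy-Weisbach: ΔP = f(L/D)(ρV²/2) = 0.04633·(66.5/0.0476)·(641·4.496²/2) = 0.04633·1397·6477 = 4.192e+05 Pa.
ΔP = 4.192e+05 Pa = 419 kPa.

ΔP ≈ 419 kPa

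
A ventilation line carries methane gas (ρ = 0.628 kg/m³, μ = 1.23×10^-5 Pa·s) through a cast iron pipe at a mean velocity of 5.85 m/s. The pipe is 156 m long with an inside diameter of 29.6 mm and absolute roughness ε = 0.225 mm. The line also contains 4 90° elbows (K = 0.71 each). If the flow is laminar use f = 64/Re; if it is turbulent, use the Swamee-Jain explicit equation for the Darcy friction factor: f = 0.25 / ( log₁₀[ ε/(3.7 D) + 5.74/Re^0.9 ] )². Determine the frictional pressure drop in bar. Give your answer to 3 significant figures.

ΔP ≈ 0.0242 bar

Reynolds number Re = ρVD/μ = 0.628 · 5.85 · 0.0296 / 1.23e-05 = 8841.
Re > 4000 → turbulent. Relative roughness ε/D = 0.000225/0.0296 = 0.0076. Swamee-Jain: f = 0.25/(log₁₀[0.0076/3.7 + 5.74/8841^0.9])² = 0.25/(log₁₀[0.00205 + 0.00161])² = 0.25/(-2.436)² = 0.04213.
Total minor-loss coefficient ΣK = 4·0.71 = 2.84.
ΔP = [f·L/D + ΣK]·(ρV²/2) = [0.04213·156/0.0296 + 2.84]·(0.628·5.85²/2) = [222.1 + 2.84]·10.75 = 2417 Pa.
ΔP = 2417 Pa = 0.0242 bar.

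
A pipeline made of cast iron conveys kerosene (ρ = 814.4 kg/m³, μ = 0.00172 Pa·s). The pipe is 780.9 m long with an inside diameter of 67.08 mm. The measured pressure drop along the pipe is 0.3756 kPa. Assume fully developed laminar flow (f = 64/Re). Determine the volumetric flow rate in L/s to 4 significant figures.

For laminar flow, f = 64/Re with Re = ρVD/μ, so Darcy-Weisbach reduces to ΔP = 32μLV/D². Solving for V: V = ΔP·D²/(32μL) = 375.6·(0.06708)²/(32·0.00172·780.9) = 0.03932 m/s.
Check: Re = ρVD/μ = 814.4·0.03932·0.06708/0.00172 = 1249 < 2300, so the laminar assumption holds.
Q = V·A = 0.03932·(π/4·0.06708²) = 0.000139 m³/s = 0.1390 L/s.

Q ≈ 0.1390 L/s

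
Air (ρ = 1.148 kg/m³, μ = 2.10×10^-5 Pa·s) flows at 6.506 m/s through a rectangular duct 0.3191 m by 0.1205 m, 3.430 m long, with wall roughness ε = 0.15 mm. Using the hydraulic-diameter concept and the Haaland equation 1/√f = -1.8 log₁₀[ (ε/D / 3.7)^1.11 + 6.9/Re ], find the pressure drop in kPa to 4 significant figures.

Hydraulic diameter D_h = 4A/P = 4·(0.3191·0.1205)/(2·(0.3191+0.1205)) = 0.1538/0.8792 = 0.1749 m.
Re = ρVD_h/μ = 1.148·6.506·0.1749/2.1e-05 = 6.222e+04.
ε/D_h = 0.00015/0.1749 = 0.000857; Haaland gives 1/√f = -1.8 log₁₀[9.23e-05+0.000111] = 6.646, so f = 0.02264.
ΔP = f(L/D_h)(ρV²/2) = 0.02264·3.43/0.1749·24.3 = 10.79 Pa.
ΔP = 0.01079 kPa.

ΔP ≈ 0.01079 kPa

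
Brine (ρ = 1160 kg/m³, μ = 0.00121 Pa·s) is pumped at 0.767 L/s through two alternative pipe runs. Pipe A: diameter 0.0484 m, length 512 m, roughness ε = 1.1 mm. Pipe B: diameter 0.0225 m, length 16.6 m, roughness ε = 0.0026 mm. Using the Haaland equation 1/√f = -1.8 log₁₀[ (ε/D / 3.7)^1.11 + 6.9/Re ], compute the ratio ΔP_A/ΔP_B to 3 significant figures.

ΔP_A/ΔP_B ≈ 1.62

Pipe A: V = Q/A = 0.000767/0.00184 = 0.4169 m/s; Re = 1.934e+04; ε/D = 0.0227; Haaland → f = 0.05301; ΔP_A = f(L/D)(ρV²/2) = 5.653e+04 Pa.
Pipe B: V = Q/A = 0.000767/0.0003976 = 1.929 m/s; Re = 4.161e+04; ε/D = 0.000116; Haaland → f = 0.02189; ΔP_B = f(L/D)(ρV²/2) = 3.486e+04 Pa.
ΔP_A/ΔP_B = 5.653e+04/3.486e+04 = 1.62.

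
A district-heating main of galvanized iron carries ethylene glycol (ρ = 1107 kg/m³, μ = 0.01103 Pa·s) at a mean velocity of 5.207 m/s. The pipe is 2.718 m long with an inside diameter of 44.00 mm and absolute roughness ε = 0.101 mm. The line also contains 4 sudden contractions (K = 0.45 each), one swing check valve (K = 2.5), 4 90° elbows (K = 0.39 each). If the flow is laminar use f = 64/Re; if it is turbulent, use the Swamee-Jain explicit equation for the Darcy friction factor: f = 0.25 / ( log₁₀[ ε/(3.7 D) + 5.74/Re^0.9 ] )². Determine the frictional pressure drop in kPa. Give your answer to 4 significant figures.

Reynolds number Re = ρVD/μ = 1107 · 5.207 · 0.044 / 0.011 = 2.299e+04.
Re > 4000 → turbulent. Relative roughness ε/D = 0.000101/0.044 = 0.0023. Swamee-Jain: f = 0.25/(log₁₀[0.0023/3.7 + 5.74/2.299e+04^0.9])² = 0.25/(log₁₀[0.00062 + 0.000681])² = 0.25/(-2.885)² = 0.03003.
Total minor-loss coefficient ΣK = 4·0.45 + 1·2.5 + 4·0.39 = 5.86.
ΔP = [f·L/D + ΣK]·(ρV²/2) = [0.03003·2.718/0.044 + 5.86]·(1107·5.207²/2) = [1.855 + 5.86]·1.501e+04 = 1.158e+05 Pa.
ΔP = 1.158e+05 Pa = 115.8 kPa.

ΔP ≈ 115.8 kPa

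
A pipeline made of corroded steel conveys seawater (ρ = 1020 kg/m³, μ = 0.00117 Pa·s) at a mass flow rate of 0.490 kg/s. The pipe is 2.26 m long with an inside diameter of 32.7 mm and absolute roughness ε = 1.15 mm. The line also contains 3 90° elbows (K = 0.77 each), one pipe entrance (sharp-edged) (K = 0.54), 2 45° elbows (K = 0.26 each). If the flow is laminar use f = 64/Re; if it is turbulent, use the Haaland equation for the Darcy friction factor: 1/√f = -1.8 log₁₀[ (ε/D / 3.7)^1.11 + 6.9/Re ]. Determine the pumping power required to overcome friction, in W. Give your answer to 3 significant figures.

A = πD²/4 = π(0.0327)²/4 = 0.0008398 m²; mean velocity V = ṁ/(ρA) = 0.49/(1020 · 0.0008398) = 0.572 m/s.
Reynolds number Re = ρVD/μ = 1020 · 0.572 · 0.0327 / 0.00117 = 1.631e+04.
Re > 4000 → turbulent. Relative roughness ε/D = 0.00115/0.0327 = 0.0352. Haaland: 1/√f = -1.8 log₁₀[(0.0352/3.7)^1.11 + 6.9/1.631e+04] = -1.8 log₁₀[0.0057 + 0.000423] = 3.984, so f = 0.063.
Total minor-loss coefficient ΣK = 3·0.77 + 1·0.54 + 2·0.26 = 3.37.
ΔP = [f·L/D + ΣK]·(ρV²/2) = [0.063·2.26/0.0327 + 3.37]·(1020·0.572²/2) = [4.354 + 3.37]·166.9 = 1289 Pa.
Q = ṁ/ρ = 0.49/1020 = 0.0004804 m³/s.
Pumping power P = QΔP = 0.0004804·1289 = 0.6192 W = 0.619 W.

P ≈ 0.619 W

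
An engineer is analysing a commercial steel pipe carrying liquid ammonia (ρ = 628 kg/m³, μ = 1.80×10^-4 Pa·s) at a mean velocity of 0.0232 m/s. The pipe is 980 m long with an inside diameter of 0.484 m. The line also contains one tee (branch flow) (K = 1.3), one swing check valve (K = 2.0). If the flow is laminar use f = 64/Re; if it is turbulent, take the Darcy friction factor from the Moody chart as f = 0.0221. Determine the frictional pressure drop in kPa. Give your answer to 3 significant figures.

ΔP ≈ 0.00812 kPa

Reynolds number Re = ρVD/μ = 628 · 0.0232 · 0.484 / 0.00018 = 3.918e+04.
Re > 4000 → turbulent; use the Moody-chart value f = 0.0221.
Total minor-loss coefficient ΣK = 1·1.3 + 1·2 = 3.3.
ΔP = [f·L/D + ΣK]·(ρV²/2) = [0.0221·980/0.484 + 3.3]·(628·0.0232²/2) = [44.75 + 3.3]·0.169 = 8.12 Pa.
ΔP = 8.12 Pa = 0.00812 kPa.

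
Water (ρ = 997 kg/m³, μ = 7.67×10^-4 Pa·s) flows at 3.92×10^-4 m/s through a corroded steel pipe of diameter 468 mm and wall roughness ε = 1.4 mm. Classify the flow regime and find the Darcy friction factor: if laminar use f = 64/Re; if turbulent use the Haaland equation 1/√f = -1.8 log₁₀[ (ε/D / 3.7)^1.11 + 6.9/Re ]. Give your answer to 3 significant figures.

Re = ρVD/μ = 997·0.000392·0.468/0.000767 = 238.5.
Re < 2300 → laminar, so f = 64/Re = 0.2684 (roughness is irrelevant in laminar flow).

f ≈ 0.268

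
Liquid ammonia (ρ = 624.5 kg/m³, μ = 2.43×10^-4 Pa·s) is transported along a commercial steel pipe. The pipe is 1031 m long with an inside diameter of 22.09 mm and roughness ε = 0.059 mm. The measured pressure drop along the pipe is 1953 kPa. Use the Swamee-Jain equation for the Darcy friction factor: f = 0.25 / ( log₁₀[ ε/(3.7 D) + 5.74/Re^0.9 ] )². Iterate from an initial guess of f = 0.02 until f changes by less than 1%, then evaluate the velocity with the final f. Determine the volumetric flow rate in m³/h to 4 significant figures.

Q ≈ 3.093 m³/h

Rearranging Darcy-Weisbach: V = √(2·ΔP·D/(f·L·ρ)). With ε/D = 5.9e-05/0.02209 = 0.00267, iterate starting from f = 0.02:
  f = 0.02 → V = √(2·1.953e+06·0.02209/(0.02·1031·624.5)) = 2.589 m/s; Re = ρVD/μ = 1.47e+05; f → 0.02652
  f = 0.02652 → V = 2.248 m/s; Re = 1.276e+05; f → 0.02667
Converged (Δf/f < 1%). With the final f = 0.02667: V = √(2·1.953e+06·0.02209/(0.02667·1031·624.5)) = 2.242 m/s.
Q = V·A = 2.242·(π/4·0.02209²) = 0.0008591 m³/s = 3.093 m³/h.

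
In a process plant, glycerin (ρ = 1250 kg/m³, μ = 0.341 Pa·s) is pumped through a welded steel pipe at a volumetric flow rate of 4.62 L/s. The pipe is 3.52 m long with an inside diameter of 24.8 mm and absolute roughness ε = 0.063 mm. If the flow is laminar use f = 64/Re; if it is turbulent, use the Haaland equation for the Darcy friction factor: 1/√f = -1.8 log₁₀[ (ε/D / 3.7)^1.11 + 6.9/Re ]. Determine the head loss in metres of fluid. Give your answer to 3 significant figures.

h_f ≈ 48.7 m

Q = 4.62 L/s = 4.62/1000 = 0.00462 m³/s.
Cross-sectional area A = πD²/4 = π(0.0248)²/4 = 0.0004831 m²; mean velocity V = Q/A = 0.00462/0.0004831 = 9.564 m/s.
Reynolds number Re = ρVD/μ = 1250 · 9.564 · 0.0248 / 0.341 = 869.5.
Re < 2300 → laminar flow, so f = 64/Re = 64/869.5 = 0.07361 (the turbulent correlation is not needed).
Darcy-Weisbach: ΔP = f(L/D)(ρV²/2) = 0.07361·(3.52/0.0248)·(1250·9.564²/2) = 0.07361·141.9·5.717e+04 = 5.973e+05 Pa.
Head loss h_f = ΔP/(ρg) = 5.973e+05/(1250·9.81) = 48.7 m.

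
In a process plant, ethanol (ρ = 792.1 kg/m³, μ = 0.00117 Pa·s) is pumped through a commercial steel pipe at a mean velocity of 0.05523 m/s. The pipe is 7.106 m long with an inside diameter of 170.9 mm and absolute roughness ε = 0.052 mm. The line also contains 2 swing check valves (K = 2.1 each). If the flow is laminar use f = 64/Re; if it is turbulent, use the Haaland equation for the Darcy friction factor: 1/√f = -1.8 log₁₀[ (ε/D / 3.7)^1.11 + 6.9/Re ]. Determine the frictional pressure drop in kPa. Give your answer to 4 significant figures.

Reynolds number Re = ρVD/μ = 792.1 · 0.05523 · 0.1709 / 0.00117 = 6390.
Re > 4000 → turbulent. Relative roughness ε/D = 5.2e-05/0.1709 = 0.000304. Haaland: 1/√f = -1.8 log₁₀[(0.000304/3.7)^1.11 + 6.9/6390] = -1.8 log₁₀[2.92e-05 + 0.00108] = 5.319, so f = 0.03534.
Total minor-loss coefficient ΣK = 2·2.1 = 4.2.
ΔP = [f·L/D + ΣK]·(ρV²/2) = [0.03534·7.106/0.1709 + 4.2]·(792.1·0.05523²/2) = [1.47 + 4.2]·1.208 = 6.849 Pa.
ΔP = 6.849 Pa = 0.006849 kPa.

ΔP ≈ 0.006849 kPa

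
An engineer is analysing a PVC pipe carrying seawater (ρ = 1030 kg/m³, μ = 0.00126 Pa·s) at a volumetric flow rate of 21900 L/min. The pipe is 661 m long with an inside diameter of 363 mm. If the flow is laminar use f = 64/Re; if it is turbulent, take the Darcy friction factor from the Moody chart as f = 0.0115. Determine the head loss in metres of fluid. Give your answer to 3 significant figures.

Q = 21900 L/min = 21900/60000 = 0.365 m³/s.
Cross-sectional area A = πD²/4 = π(0.363)²/4 = 0.1035 m²; mean velocity V = Q/A = 0.365/0.1035 = 3.527 m/s.
Reynolds number Re = ρVD/μ = 1030 · 3.527 · 0.363 / 0.00126 = 1.047e+06.
Re > 4000 → turbulent; use the Moody-chart value f = 0.0115.
Darcy-Weisbach: ΔP = f(L/D)(ρV²/2) = 0.0115·(661/0.363)·(1030·3.527²/2) = 0.0115·1821·6406 = 1.341e+05 Pa.
Head loss h_f = ΔP/(ρg) = 1.341e+05/(1030·9.81) = 13.3 m.

h_f ≈ 13.3 m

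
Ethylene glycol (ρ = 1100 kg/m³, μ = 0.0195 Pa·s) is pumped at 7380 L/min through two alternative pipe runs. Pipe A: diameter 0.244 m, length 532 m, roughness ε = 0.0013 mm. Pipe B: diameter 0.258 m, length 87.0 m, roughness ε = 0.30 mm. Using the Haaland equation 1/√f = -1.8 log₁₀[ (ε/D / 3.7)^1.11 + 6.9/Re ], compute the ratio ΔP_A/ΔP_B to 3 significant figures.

Pipe A: V = Q/A = 0.123/0.04676 = 2.63 m/s; Re = 3.621e+04; ε/D = 5.33e-06; Haaland → f = 0.02231; ΔP_A = f(L/D)(ρV²/2) = 1.851e+05 Pa.
Pipe B: V = Q/A = 0.123/0.05228 = 2.353 m/s; Re = 3.424e+04; ε/D = 0.00116; Haaland → f = 0.02548; ΔP_B = f(L/D)(ρV²/2) = 2.616e+04 Pa.
ΔP_A/ΔP_B = 1.851e+05/2.616e+04 = 7.08.

ΔP_A/ΔP_B ≈ 7.08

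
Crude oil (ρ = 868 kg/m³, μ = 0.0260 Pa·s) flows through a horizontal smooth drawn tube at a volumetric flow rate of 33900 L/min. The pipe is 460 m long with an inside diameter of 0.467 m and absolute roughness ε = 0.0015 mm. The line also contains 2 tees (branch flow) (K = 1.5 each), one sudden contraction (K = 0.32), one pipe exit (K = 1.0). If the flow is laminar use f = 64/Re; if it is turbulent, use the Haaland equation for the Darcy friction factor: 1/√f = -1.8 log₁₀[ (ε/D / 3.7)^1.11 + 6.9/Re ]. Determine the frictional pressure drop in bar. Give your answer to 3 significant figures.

ΔP ≈ 1.16 bar

Q = 33900 L/min = 33900/60000 = 0.565 m³/s.
Cross-sectional area A = πD²/4 = π(0.467)²/4 = 0.1713 m²; mean velocity V = Q/A = 0.565/0.1713 = 3.299 m/s.
Reynolds number Re = ρVD/μ = 868 · 3.299 · 0.467 / 0.026 = 5.143e+04.
Re > 4000 → turbulent. Relative roughness ε/D = 1.5e-06/0.467 = 3.21e-06. Haaland: 1/√f = -1.8 log₁₀[(3.21e-06/3.7)^1.11 + 6.9/5.143e+04] = -1.8 log₁₀[1.87e-07 + 0.000134] = 6.969, so f = 0.02059.
Total minor-loss coefficient ΣK = 2·1.5 + 1·0.32 + 1·1 = 4.32.
ΔP = [f·L/D + ΣK]·(ρV²/2) = [0.02059·460/0.467 + 4.32]·(868·3.299²/2) = [20.28 + 4.32]·4722 = 1.162e+05 Pa.
ΔP = 1.162e+05 Pa = 1.16 bar.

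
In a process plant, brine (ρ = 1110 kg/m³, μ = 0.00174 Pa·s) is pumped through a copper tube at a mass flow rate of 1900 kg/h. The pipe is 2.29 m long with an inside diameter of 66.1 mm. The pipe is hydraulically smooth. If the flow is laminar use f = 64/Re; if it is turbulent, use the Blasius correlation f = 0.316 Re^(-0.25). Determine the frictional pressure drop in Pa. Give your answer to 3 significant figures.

ΔP ≈ 13.3 Pa

ṁ = 1900 kg/h = 1900/3600 = 0.5278 kg/s.
A = πD²/4 = π(0.0661)²/4 = 0.003432 m²; mean velocity V = ṁ/(ρA) = 0.5278/(1110 · 0.003432) = 0.1386 m/s.
Reynolds number Re = ρVD/μ = 1110 · 0.1386 · 0.0661 / 0.00174 = 5843.
Re > 4000 → turbulent. Smooth-pipe (Blasius): f = 0.316 Re^(-0.25) = 0.316/(5843)^0.25 = 0.03614.
Darcy-Weisbach: ΔP = f(L/D)(ρV²/2) = 0.03614·(2.29/0.0661)·(1110·0.1386²/2) = 0.03614·34.64·10.66 = 13.34 Pa.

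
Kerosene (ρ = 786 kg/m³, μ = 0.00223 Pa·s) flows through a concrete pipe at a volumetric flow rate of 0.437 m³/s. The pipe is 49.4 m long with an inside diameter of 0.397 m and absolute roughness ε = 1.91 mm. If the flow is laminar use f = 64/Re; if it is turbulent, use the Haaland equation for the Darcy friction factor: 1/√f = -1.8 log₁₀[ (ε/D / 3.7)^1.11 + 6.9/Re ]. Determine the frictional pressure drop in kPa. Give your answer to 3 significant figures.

Cross-sectional area A = πD²/4 = π(0.397)²/4 = 0.1238 m²; mean velocity V = Q/A = 0.437/0.1238 = 3.53 m/s.
Reynolds number Re = ρVD/μ = 786 · 3.53 · 0.397 / 0.00223 = 4.94e+05.
Re > 4000 → turbulent. Relative roughness ε/D = 0.00191/0.397 = 0.00481. Haaland: 1/√f = -1.8 log₁₀[(0.00481/3.7)^1.11 + 6.9/4.94e+05] = -1.8 log₁₀[0.000626 + 1.4e-05] = 5.749, so f = 0.03026.
Darcy-Weisbach: ΔP = f(L/D)(ρV²/2) = 0.03026·(49.4/0.397)·(786·3.53²/2) = 0.03026·124.4·4898 = 1.844e+04 Pa.
ΔP = 1.844e+04 Pa = 18.4 kPa.

ΔP ≈ 18.4 kPa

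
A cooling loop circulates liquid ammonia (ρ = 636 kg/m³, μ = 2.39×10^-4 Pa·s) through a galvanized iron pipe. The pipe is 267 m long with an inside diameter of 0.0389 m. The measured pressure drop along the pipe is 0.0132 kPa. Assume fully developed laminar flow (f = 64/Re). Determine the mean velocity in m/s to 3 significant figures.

For laminar flow, f = 64/Re with Re = ρVD/μ, so Darcy-Weisbach reduces to ΔP = 32μLV/D². Solving for V: V = ΔP·D²/(32μL) = 13.2·(0.0389)²/(32·0.000239·267) = 0.009782 m/s.
Check: Re = ρVD/μ = 636·0.009782·0.0389/0.000239 = 1013 < 2300, so the laminar assumption holds.

V ≈ 0.00978 m/s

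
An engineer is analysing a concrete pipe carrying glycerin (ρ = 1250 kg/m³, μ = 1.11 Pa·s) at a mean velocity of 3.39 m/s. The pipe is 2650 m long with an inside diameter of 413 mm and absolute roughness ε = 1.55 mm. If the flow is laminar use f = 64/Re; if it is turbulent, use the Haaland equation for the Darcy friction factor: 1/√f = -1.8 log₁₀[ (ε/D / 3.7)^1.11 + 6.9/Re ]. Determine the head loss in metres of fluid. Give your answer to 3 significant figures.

Reynolds number Re = ρVD/μ = 1250 · 3.39 · 0.413 / 1.11 = 1577.
Re < 2300 → laminar flow, so f = 64/Re = 64/1577 = 0.04059 (the turbulent correlation is not needed).
Darcy-Weisbach: ΔP = f(L/D)(ρV²/2) = 0.04059·(2650/0.413)·(1250·3.39²/2) = 0.04059·6416·7183 = 1.871e+06 Pa.
Head loss h_f = ΔP/(ρg) = 1.871e+06/(1250·9.81) = 153 m.

h_f ≈ 153 m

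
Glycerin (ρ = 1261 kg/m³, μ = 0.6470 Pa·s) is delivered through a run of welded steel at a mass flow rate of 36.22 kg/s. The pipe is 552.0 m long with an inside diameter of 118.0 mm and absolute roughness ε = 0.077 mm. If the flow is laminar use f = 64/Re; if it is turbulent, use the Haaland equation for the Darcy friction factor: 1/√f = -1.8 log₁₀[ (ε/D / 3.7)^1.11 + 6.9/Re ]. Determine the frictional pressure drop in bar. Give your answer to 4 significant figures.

ΔP ≈ 21.56 bar

A = πD²/4 = π(0.118)²/4 = 0.01094 m²; mean velocity V = ṁ/(ρA) = 36.22/(1261 · 0.01094) = 2.627 m/s.
Reynolds number Re = ρVD/μ = 1261 · 2.627 · 0.118 / 0.647 = 604.
Re < 2300 → laminar flow, so f = 64/Re = 64/604 = 0.106 (the turbulent correlation is not needed).
Darcy-Weisbach: ΔP = f(L/D)(ρV²/2) = 0.106·(552/0.118)·(1261·2.627²/2) = 0.106·4678·4350 = 2.156e+06 Pa.
ΔP = 2.156e+06 Pa = 21.56 bar.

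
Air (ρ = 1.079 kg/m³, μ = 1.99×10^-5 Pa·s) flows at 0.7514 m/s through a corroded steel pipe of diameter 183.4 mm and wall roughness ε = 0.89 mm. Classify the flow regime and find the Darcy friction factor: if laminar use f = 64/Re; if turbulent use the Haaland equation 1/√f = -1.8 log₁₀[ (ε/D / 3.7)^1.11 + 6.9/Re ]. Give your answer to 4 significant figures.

f ≈ 0.03914

Re = ρVD/μ = 1.079·0.7514·0.1834/1.99e-05 = 7472.
Re > 4000 → turbulent. ε/D = 0.00089/0.1834 = 0.00485; Haaland: 1/√f = -1.8 log₁₀[0.000632 + 0.000923] = 5.055, so f = 0.03914.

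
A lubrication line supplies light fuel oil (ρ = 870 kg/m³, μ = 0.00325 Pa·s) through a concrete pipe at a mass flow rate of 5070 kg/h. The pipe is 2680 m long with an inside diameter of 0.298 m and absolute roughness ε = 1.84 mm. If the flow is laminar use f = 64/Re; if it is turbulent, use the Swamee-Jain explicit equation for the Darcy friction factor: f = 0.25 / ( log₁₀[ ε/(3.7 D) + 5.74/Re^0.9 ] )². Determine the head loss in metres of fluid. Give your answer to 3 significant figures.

h_f ≈ 0.00854 m

ṁ = 5070 kg/h = 5070/3600 = 1.408 kg/s.
A = πD²/4 = π(0.298)²/4 = 0.06975 m²; mean velocity V = ṁ/(ρA) = 1.408/(870 · 0.06975) = 0.02321 m/s.
Reynolds number Re = ρVD/μ = 870 · 0.02321 · 0.298 / 0.00325 = 1851.
Re < 2300 → laminar flow, so f = 64/Re = 64/1851 = 0.03457 (the turbulent correlation is not needed).
Darcy-Weisbach: ΔP = f(L/D)(ρV²/2) = 0.03457·(2680/0.298)·(870·0.02321²/2) = 0.03457·8993·0.2343 = 72.84 Pa.
Head loss h_f = ΔP/(ρg) = 72.84/(870·9.81) = 0.00854 m.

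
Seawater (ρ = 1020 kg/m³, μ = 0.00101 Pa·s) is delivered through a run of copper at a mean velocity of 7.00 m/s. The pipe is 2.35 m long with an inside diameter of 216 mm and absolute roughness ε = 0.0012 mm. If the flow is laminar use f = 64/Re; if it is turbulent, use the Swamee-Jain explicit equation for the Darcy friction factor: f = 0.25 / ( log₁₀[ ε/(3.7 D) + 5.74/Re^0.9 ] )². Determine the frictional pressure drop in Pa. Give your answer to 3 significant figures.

Reynolds number Re = ρVD/μ = 1020 · 7 · 0.216 / 0.00101 = 1.527e+06.
Re > 4000 → turbulent. Relative roughness ε/D = 1.2e-06/0.216 = 5.56e-06. Swamee-Jain: f = 0.25/(log₁₀[5.56e-06/3.7 + 5.74/1.527e+06^0.9])² = 0.25/(log₁₀[1.5e-06 + 1.56e-05])² = 0.25/(-4.767)² = 0.011.
Darcy-Weisbach: ΔP = f(L/D)(ρV²/2) = 0.011·(2.35/0.216)·(1020·7²/2) = 0.011·10.88·2.499e+04 = 2992 Pa.

ΔP ≈ 2990 Pa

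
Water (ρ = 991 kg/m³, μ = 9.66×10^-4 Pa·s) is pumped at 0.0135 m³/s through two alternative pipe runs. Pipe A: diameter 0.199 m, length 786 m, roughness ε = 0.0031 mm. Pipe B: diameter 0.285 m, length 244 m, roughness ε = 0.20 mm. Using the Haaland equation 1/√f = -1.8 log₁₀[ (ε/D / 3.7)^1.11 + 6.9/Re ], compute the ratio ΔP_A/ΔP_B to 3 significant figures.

Pipe A: V = Q/A = 0.0135/0.0311 = 0.434 m/s; Re = 8.861e+04; ε/D = 1.56e-05; Haaland → f = 0.01834; ΔP_A = f(L/D)(ρV²/2) = 6761 Pa.
Pipe B: V = Q/A = 0.0135/0.06379 = 0.2116 m/s; Re = 6.187e+04; ε/D = 0.000702; Haaland → f = 0.02216; ΔP_B = f(L/D)(ρV²/2) = 421 Pa.
ΔP_A/ΔP_B = 6761/421 = 16.1.

ΔP_A/ΔP_B ≈ 16.1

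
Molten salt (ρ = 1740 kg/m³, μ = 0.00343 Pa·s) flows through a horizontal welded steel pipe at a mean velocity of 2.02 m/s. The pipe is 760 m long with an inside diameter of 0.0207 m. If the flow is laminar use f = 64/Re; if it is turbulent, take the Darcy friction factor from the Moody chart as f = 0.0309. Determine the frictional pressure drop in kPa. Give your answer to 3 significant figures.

Reynolds number Re = ρVD/μ = 1740 · 2.02 · 0.0207 / 0.00343 = 2.121e+04.
Re > 4000 → turbulent; use the Moody-chart value f = 0.0309.
Darcy-Weisbach: ΔP = f(L/D)(ρV²/2) = 0.0309·(760/0.0207)·(1740·2.02²/2) = 0.0309·3.671e+04·3550 = 4.027e+06 Pa.
ΔP = 4.027e+06 Pa = 4030 kPa.

ΔP ≈ 4030 kPa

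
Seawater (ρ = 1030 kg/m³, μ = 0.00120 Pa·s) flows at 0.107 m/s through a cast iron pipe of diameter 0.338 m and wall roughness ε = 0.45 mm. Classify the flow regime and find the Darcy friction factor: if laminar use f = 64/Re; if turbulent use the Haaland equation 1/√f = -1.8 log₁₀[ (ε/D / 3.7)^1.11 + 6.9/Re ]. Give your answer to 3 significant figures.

Re = ρVD/μ = 1030·0.107·0.338/0.0012 = 3.104e+04.
Re > 4000 → turbulent. ε/D = 0.00045/0.338 = 0.00133; Haaland: 1/√f = -1.8 log₁₀[0.00015 + 0.000222] = 6.172, so f = 0.02625.

f ≈ 0.0263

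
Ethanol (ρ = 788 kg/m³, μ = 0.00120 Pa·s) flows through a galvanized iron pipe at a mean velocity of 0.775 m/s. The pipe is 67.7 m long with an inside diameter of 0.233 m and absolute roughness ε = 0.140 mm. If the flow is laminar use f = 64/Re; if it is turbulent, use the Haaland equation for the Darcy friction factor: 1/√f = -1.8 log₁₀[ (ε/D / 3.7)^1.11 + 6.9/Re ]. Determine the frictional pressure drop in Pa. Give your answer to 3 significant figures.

ΔP ≈ 1380 Pa

Reynolds number Re = ρVD/μ = 788 · 0.775 · 0.233 / 0.0012 = 1.186e+05.
Re > 4000 → turbulent. Relative roughness ε/D = 0.00014/0.233 = 0.000601. Haaland: 1/√f = -1.8 log₁₀[(0.000601/3.7)^1.11 + 6.9/1.186e+05] = -1.8 log₁₀[6.22e-05 + 5.82e-05] = 7.055, so f = 0.02009.
Darcy-Weisbach: ΔP = f(L/D)(ρV²/2) = 0.02009·(67.7/0.233)·(788·0.775²/2) = 0.02009·290.6·236.6 = 1381 Pa.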